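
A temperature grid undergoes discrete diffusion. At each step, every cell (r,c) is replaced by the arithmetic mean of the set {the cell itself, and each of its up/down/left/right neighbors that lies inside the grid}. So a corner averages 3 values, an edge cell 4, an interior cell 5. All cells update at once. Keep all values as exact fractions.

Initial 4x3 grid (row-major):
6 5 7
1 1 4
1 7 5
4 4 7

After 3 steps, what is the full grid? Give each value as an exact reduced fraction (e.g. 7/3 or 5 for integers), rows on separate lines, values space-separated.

After step 1:
  4 19/4 16/3
  9/4 18/5 17/4
  13/4 18/5 23/4
  3 11/2 16/3
After step 2:
  11/3 1061/240 43/9
  131/40 369/100 71/15
  121/40 217/50 71/15
  47/12 523/120 199/36
After step 3:
  303/80 59599/14400 10031/2160
  4097/1200 24551/6000 16141/3600
  4367/1200 1511/375 17401/3600
  113/30 32657/7200 5263/1080

Answer: 303/80 59599/14400 10031/2160
4097/1200 24551/6000 16141/3600
4367/1200 1511/375 17401/3600
113/30 32657/7200 5263/1080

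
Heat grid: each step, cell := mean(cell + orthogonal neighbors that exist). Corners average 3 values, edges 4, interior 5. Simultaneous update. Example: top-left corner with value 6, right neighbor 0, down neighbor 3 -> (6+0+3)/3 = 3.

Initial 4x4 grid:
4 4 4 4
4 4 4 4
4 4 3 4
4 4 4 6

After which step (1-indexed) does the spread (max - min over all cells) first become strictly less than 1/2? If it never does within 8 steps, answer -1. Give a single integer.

Step 1: max=14/3, min=19/5, spread=13/15
Step 2: max=79/18, min=98/25, spread=211/450
  -> spread < 1/2 first at step 2
Step 3: max=4589/1080, min=494/125, spread=8021/27000
Step 4: max=135317/32400, min=99/25, spread=7013/32400
Step 5: max=4018523/972000, min=95279/24000, spread=319447/1944000
Step 6: max=119711609/29160000, min=428899/108000, spread=3908879/29160000
Step 7: max=3574473869/874800000, min=1609421/405000, spread=98124509/874800000
Step 8: max=106851392717/26244000000, min=1932929657/486000000, spread=2473191239/26244000000

Answer: 2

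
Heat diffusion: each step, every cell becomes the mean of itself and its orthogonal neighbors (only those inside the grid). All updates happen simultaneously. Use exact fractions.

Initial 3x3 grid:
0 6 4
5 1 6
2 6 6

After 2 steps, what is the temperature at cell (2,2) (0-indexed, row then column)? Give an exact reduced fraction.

Step 1: cell (2,2) = 6
Step 2: cell (2,2) = 14/3
Full grid after step 2:
  101/36 331/80 37/9
  37/10 351/100 1223/240
  121/36 1133/240 14/3

Answer: 14/3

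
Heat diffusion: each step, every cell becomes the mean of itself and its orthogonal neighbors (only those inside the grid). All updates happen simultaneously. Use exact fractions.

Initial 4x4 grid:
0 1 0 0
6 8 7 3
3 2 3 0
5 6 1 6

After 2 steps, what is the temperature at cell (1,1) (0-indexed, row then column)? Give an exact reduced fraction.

Step 1: cell (1,1) = 24/5
Step 2: cell (1,1) = 199/50
Full grid after step 2:
  53/18 683/240 189/80 11/6
  923/240 199/50 161/50 107/40
  1039/240 193/50 91/25 313/120
  73/18 497/120 373/120 28/9

Answer: 199/50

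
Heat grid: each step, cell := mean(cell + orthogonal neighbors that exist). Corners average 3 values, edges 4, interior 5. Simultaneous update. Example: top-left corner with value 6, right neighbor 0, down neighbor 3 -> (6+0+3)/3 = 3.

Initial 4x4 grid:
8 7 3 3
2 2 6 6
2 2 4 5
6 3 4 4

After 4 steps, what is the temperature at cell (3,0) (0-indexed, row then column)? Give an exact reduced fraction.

Answer: 56689/16200

Derivation:
Step 1: cell (3,0) = 11/3
Step 2: cell (3,0) = 125/36
Step 3: cell (3,0) = 1819/540
Step 4: cell (3,0) = 56689/16200
Full grid after step 4:
  278551/64800 951799/216000 106567/24000 48937/10800
  433727/108000 729601/180000 5149/1200 315961/72000
  388691/108000 84857/22500 722357/180000 927203/216000
  56689/16200 389831/108000 428179/108000 54007/12960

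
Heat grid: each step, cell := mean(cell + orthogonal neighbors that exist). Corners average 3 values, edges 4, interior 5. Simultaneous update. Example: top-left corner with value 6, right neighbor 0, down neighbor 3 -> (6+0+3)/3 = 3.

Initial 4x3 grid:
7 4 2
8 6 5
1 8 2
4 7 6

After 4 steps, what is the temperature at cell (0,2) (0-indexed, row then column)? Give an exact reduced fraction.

Step 1: cell (0,2) = 11/3
Step 2: cell (0,2) = 73/18
Step 3: cell (0,2) = 10087/2160
Step 4: cell (0,2) = 123061/25920
Full grid after step 4:
  136451/25920 294031/57600 123061/25920
  231757/43200 120851/24000 13277/2700
  8287/1600 125161/24000 4463/900
  9035/1728 294197/57600 2975/576

Answer: 123061/25920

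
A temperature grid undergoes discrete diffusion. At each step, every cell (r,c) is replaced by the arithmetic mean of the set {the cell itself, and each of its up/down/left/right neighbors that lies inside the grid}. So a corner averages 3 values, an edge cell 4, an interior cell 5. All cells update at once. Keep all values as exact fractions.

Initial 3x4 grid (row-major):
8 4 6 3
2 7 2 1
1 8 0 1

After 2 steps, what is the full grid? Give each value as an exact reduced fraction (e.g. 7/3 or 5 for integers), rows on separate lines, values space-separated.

After step 1:
  14/3 25/4 15/4 10/3
  9/2 23/5 16/5 7/4
  11/3 4 11/4 2/3
After step 2:
  185/36 289/60 62/15 53/18
  523/120 451/100 321/100 179/80
  73/18 901/240 637/240 31/18

Answer: 185/36 289/60 62/15 53/18
523/120 451/100 321/100 179/80
73/18 901/240 637/240 31/18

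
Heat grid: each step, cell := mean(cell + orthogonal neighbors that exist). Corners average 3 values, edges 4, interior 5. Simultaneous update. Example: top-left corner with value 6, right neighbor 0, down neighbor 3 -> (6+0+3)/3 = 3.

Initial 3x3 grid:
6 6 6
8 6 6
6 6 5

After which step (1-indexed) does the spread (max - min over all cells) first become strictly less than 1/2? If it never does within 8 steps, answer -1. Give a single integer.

Answer: 3

Derivation:
Step 1: max=20/3, min=17/3, spread=1
Step 2: max=787/120, min=103/18, spread=301/360
Step 3: max=6917/1080, min=85223/14400, spread=21011/43200
  -> spread < 1/2 first at step 3
Step 4: max=2728303/432000, min=386809/64800, spread=448729/1296000
Step 5: max=24388373/3888000, min=23484623/3888000, spread=1205/5184
Step 6: max=1453302931/233280000, min=1415236681/233280000, spread=10151/62208
Step 7: max=86920263557/13996800000, min=85316819807/13996800000, spread=85517/746496
Step 8: max=5199304079779/839808000000, min=5131763673529/839808000000, spread=720431/8957952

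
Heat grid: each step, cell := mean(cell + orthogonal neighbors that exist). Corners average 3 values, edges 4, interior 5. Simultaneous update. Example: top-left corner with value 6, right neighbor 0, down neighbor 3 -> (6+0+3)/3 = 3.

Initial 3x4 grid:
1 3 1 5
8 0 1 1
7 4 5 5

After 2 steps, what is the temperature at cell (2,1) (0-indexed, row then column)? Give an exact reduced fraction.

Answer: 1037/240

Derivation:
Step 1: cell (2,1) = 4
Step 2: cell (2,1) = 1037/240
Full grid after step 2:
  37/12 219/80 461/240 47/18
  263/60 281/100 281/100 53/20
  43/9 1037/240 781/240 125/36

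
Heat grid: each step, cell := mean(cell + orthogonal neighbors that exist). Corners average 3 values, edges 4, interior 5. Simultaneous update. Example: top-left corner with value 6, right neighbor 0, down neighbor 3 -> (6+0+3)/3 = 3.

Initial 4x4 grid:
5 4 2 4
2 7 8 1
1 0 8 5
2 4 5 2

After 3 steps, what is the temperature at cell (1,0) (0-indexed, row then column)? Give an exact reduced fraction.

Step 1: cell (1,0) = 15/4
Step 2: cell (1,0) = 193/60
Step 3: cell (1,0) = 12917/3600
Full grid after step 3:
  2053/540 14987/3600 15163/3600 4291/1080
  12917/3600 5989/1500 13093/3000 7619/1800
  10477/3600 11239/3000 2143/500 2597/600
  605/216 5951/1800 2477/600 257/60

Answer: 12917/3600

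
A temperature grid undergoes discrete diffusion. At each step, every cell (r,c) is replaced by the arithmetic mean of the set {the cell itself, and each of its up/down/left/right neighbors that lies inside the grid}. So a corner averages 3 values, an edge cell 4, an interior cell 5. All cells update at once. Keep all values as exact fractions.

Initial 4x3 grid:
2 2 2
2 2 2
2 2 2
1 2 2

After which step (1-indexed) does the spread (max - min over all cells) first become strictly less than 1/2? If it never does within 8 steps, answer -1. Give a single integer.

Step 1: max=2, min=5/3, spread=1/3
  -> spread < 1/2 first at step 1
Step 2: max=2, min=31/18, spread=5/18
Step 3: max=2, min=391/216, spread=41/216
Step 4: max=2, min=47623/25920, spread=4217/25920
Step 5: max=14321/7200, min=2901251/1555200, spread=38417/311040
Step 6: max=285403/144000, min=175423789/93312000, spread=1903471/18662400
Step 7: max=8524241/4320000, min=10596450911/5598720000, spread=18038617/223948800
Step 8: max=764673241/388800000, min=638578217149/335923200000, spread=883978523/13436928000

Answer: 1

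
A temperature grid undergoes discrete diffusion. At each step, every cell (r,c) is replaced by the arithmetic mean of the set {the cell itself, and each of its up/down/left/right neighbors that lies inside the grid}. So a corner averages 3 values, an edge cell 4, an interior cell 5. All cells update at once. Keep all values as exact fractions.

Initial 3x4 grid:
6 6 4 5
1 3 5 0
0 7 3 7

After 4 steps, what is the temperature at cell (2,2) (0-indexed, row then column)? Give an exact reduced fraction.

Step 1: cell (2,2) = 11/2
Step 2: cell (2,2) = 181/48
Step 3: cell (2,2) = 29729/7200
Step 4: cell (2,2) = 827393/216000
Full grid after step 4:
  30823/8100 878333/216000 95377/24000 58277/14400
  534227/144000 75171/20000 1461553/360000 3356327/864000
  13999/4050 814333/216000 827393/216000 520093/129600

Answer: 827393/216000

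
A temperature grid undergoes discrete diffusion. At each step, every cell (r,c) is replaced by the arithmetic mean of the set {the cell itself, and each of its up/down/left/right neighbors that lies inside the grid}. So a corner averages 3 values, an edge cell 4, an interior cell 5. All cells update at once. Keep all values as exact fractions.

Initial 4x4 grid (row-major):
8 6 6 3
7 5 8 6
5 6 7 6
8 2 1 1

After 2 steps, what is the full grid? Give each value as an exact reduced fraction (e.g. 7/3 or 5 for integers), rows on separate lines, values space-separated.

Answer: 13/2 127/20 117/20 11/2
523/80 303/50 299/50 443/80
91/16 111/20 99/20 1141/240
21/4 17/4 229/60 125/36

Derivation:
After step 1:
  7 25/4 23/4 5
  25/4 32/5 32/5 23/4
  13/2 5 28/5 5
  5 17/4 11/4 8/3
After step 2:
  13/2 127/20 117/20 11/2
  523/80 303/50 299/50 443/80
  91/16 111/20 99/20 1141/240
  21/4 17/4 229/60 125/36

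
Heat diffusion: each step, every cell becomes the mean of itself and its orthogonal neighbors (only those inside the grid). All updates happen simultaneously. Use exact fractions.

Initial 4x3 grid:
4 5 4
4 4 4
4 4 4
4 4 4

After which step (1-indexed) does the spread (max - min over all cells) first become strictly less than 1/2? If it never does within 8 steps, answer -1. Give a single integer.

Answer: 1

Derivation:
Step 1: max=13/3, min=4, spread=1/3
  -> spread < 1/2 first at step 1
Step 2: max=1027/240, min=4, spread=67/240
Step 3: max=9077/2160, min=4, spread=437/2160
Step 4: max=3613531/864000, min=4009/1000, spread=29951/172800
Step 5: max=32319821/7776000, min=13579/3375, spread=206761/1555200
Step 6: max=12897795571/3110400000, min=21765671/5400000, spread=14430763/124416000
Step 7: max=771603741689/186624000000, min=1745652727/432000000, spread=139854109/1492992000
Step 8: max=46212231890251/11197440000000, min=157371228977/38880000000, spread=7114543559/89579520000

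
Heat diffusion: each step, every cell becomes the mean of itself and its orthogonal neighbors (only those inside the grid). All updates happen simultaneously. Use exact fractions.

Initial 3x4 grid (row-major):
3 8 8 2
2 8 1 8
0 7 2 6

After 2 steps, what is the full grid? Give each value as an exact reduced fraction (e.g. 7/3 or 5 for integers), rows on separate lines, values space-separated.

After step 1:
  13/3 27/4 19/4 6
  13/4 26/5 27/5 17/4
  3 17/4 4 16/3
After step 2:
  43/9 631/120 229/40 5
  947/240 497/100 118/25 1259/240
  7/2 329/80 1139/240 163/36

Answer: 43/9 631/120 229/40 5
947/240 497/100 118/25 1259/240
7/2 329/80 1139/240 163/36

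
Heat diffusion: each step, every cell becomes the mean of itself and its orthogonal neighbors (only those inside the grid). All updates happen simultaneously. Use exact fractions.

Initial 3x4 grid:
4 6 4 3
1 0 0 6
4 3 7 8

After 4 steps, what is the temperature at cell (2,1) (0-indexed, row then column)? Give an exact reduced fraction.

Answer: 362819/108000

Derivation:
Step 1: cell (2,1) = 7/2
Step 2: cell (2,1) = 19/6
Step 3: cell (2,1) = 1519/450
Step 4: cell (2,1) = 362819/108000
Full grid after step 4:
  390593/129600 689263/216000 794603/216000 518233/129600
  2544707/864000 1180423/360000 1364923/360000 3715067/864000
  394343/129600 362819/108000 48721/12000 192161/43200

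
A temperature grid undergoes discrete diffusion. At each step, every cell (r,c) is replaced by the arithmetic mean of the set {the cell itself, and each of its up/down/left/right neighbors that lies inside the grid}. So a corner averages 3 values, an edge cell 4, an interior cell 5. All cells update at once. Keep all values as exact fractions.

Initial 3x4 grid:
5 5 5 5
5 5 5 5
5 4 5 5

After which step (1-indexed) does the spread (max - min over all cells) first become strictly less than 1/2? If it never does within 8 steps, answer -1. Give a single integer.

Answer: 1

Derivation:
Step 1: max=5, min=14/3, spread=1/3
  -> spread < 1/2 first at step 1
Step 2: max=5, min=569/120, spread=31/120
Step 3: max=5, min=5189/1080, spread=211/1080
Step 4: max=8953/1800, min=523103/108000, spread=14077/108000
Step 5: max=536317/108000, min=4719593/972000, spread=5363/48600
Step 6: max=297131/60000, min=142059191/29160000, spread=93859/1166400
Step 7: max=480663533/97200000, min=8537725519/1749600000, spread=4568723/69984000
Step 8: max=14398381111/2916000000, min=513099564371/104976000000, spread=8387449/167961600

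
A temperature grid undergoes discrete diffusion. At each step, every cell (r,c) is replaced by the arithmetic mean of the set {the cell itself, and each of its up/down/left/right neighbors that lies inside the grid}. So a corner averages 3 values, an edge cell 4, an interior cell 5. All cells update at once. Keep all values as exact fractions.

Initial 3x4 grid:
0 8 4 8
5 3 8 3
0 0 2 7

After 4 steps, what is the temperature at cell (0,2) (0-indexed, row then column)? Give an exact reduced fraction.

Step 1: cell (0,2) = 7
Step 2: cell (0,2) = 79/16
Step 3: cell (0,2) = 4277/800
Step 4: cell (0,2) = 38223/8000
Full grid after step 4:
  233093/64800 930101/216000 38223/8000 57563/10800
  19831/6000 71987/20000 69209/15000 697099/144000
  89009/32400 363863/108000 140941/36000 99751/21600

Answer: 38223/8000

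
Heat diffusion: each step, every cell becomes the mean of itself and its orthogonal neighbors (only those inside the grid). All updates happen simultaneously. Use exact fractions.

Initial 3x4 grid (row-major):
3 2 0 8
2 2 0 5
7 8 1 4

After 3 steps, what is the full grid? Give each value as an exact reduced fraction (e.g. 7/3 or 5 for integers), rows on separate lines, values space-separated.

Answer: 6083/2160 18449/7200 20639/7200 3463/1080
8093/2400 3137/1000 17767/6000 48833/14400
8773/2160 26299/7200 24689/7200 1829/540

Derivation:
After step 1:
  7/3 7/4 5/2 13/3
  7/2 14/5 8/5 17/4
  17/3 9/2 13/4 10/3
After step 2:
  91/36 563/240 611/240 133/36
  143/40 283/100 72/25 811/240
  41/9 973/240 761/240 65/18
After step 3:
  6083/2160 18449/7200 20639/7200 3463/1080
  8093/2400 3137/1000 17767/6000 48833/14400
  8773/2160 26299/7200 24689/7200 1829/540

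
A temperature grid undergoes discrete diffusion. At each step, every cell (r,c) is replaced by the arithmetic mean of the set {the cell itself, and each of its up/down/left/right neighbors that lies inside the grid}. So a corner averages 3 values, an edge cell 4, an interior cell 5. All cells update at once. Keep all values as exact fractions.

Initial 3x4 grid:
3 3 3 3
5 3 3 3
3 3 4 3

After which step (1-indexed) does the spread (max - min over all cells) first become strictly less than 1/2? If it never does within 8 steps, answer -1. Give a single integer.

Step 1: max=11/3, min=3, spread=2/3
Step 2: max=427/120, min=3, spread=67/120
Step 3: max=469/135, min=551/180, spread=223/540
  -> spread < 1/2 first at step 3
Step 4: max=221281/64800, min=16753/5400, spread=4049/12960
Step 5: max=13186409/3888000, min=338129/108000, spread=202753/777600
Step 6: max=784693351/233280000, min=30688999/9720000, spread=385259/1866240
Step 7: max=46828559909/13996800000, min=1852185091/583200000, spread=95044709/559872000
Step 8: max=2796000336031/839808000000, min=12411315341/3888000000, spread=921249779/6718464000

Answer: 3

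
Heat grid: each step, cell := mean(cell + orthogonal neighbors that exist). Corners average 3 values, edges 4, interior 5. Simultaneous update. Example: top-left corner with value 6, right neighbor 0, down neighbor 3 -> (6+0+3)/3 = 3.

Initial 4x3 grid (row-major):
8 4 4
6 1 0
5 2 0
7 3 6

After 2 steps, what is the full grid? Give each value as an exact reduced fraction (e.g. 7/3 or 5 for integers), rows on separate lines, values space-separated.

Answer: 61/12 931/240 49/18
93/20 153/50 511/240
43/10 163/50 169/80
29/6 147/40 19/6

Derivation:
After step 1:
  6 17/4 8/3
  5 13/5 5/4
  5 11/5 2
  5 9/2 3
After step 2:
  61/12 931/240 49/18
  93/20 153/50 511/240
  43/10 163/50 169/80
  29/6 147/40 19/6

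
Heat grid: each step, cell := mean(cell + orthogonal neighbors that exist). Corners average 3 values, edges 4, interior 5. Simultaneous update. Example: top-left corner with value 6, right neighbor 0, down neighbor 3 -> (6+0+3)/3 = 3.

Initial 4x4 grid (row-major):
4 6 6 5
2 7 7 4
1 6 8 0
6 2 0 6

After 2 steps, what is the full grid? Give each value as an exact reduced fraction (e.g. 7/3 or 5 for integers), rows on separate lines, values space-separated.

After step 1:
  4 23/4 6 5
  7/2 28/5 32/5 4
  15/4 24/5 21/5 9/2
  3 7/2 4 2
After step 2:
  53/12 427/80 463/80 5
  337/80 521/100 131/25 199/40
  301/80 437/100 239/50 147/40
  41/12 153/40 137/40 7/2

Answer: 53/12 427/80 463/80 5
337/80 521/100 131/25 199/40
301/80 437/100 239/50 147/40
41/12 153/40 137/40 7/2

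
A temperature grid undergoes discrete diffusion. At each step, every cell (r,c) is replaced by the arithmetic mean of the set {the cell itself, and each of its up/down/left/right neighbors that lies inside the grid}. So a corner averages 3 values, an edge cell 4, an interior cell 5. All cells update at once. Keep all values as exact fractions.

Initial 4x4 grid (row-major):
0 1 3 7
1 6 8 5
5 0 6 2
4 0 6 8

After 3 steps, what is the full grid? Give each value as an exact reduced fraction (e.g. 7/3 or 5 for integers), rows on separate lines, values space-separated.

After step 1:
  2/3 5/2 19/4 5
  3 16/5 28/5 11/2
  5/2 17/5 22/5 21/4
  3 5/2 5 16/3
After step 2:
  37/18 667/240 357/80 61/12
  281/120 177/50 469/100 427/80
  119/40 16/5 473/100 1229/240
  8/3 139/40 517/120 187/36
After step 3:
  5167/2160 23107/7200 3403/800 893/180
  9821/3600 19861/6000 569/125 12139/2400
  671/240 448/125 26459/6000 36689/7200
  547/180 273/80 15937/3600 10529/2160

Answer: 5167/2160 23107/7200 3403/800 893/180
9821/3600 19861/6000 569/125 12139/2400
671/240 448/125 26459/6000 36689/7200
547/180 273/80 15937/3600 10529/2160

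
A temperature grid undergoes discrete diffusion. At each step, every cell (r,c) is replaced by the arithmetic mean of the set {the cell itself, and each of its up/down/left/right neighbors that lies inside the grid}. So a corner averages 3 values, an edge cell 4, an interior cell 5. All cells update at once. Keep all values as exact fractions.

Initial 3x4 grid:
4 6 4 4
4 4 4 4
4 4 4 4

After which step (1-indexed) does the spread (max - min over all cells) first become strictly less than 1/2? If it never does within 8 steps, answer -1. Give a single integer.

Answer: 3

Derivation:
Step 1: max=14/3, min=4, spread=2/3
Step 2: max=271/60, min=4, spread=31/60
Step 3: max=2371/540, min=4, spread=211/540
  -> spread < 1/2 first at step 3
Step 4: max=232897/54000, min=3647/900, spread=14077/54000
Step 5: max=2084407/486000, min=219683/54000, spread=5363/24300
Step 6: max=62060809/14580000, min=122869/30000, spread=93859/583200
Step 7: max=3709474481/874800000, min=199736467/48600000, spread=4568723/34992000
Step 8: max=221732435629/52488000000, min=6013618889/1458000000, spread=8387449/83980800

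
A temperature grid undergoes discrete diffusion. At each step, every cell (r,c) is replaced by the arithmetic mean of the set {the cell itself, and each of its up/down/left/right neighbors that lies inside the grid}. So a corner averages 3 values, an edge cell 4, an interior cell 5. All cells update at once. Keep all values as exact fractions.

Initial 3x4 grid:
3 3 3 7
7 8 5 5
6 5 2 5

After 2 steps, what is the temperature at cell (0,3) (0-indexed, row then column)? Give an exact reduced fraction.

Answer: 5

Derivation:
Step 1: cell (0,3) = 5
Step 2: cell (0,3) = 5
Full grid after step 2:
  175/36 1121/240 367/80 5
  329/60 257/50 489/100 191/40
  23/4 211/40 181/40 55/12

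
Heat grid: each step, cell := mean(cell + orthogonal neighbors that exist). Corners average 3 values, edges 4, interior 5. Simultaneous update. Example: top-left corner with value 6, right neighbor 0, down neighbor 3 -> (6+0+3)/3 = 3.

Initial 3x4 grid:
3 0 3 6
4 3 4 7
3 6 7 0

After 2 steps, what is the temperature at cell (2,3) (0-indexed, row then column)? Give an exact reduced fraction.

Answer: 79/18

Derivation:
Step 1: cell (2,3) = 14/3
Step 2: cell (2,3) = 79/18
Full grid after step 2:
  47/18 337/120 469/120 77/18
  799/240 369/100 399/100 381/80
  37/9 251/60 277/60 79/18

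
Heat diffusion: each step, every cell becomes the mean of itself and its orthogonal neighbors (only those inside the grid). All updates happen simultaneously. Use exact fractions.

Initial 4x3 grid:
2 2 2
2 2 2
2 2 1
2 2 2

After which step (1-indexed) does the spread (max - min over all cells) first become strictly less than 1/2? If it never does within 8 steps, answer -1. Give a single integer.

Step 1: max=2, min=5/3, spread=1/3
  -> spread < 1/2 first at step 1
Step 2: max=2, min=209/120, spread=31/120
Step 3: max=2, min=1949/1080, spread=211/1080
Step 4: max=3553/1800, min=199103/108000, spread=14077/108000
Step 5: max=212317/108000, min=1803593/972000, spread=5363/48600
Step 6: max=117131/60000, min=54579191/29160000, spread=93859/1166400
Step 7: max=189063533/97200000, min=3288925519/1749600000, spread=4568723/69984000
Step 8: max=5650381111/2916000000, min=198171564371/104976000000, spread=8387449/167961600

Answer: 1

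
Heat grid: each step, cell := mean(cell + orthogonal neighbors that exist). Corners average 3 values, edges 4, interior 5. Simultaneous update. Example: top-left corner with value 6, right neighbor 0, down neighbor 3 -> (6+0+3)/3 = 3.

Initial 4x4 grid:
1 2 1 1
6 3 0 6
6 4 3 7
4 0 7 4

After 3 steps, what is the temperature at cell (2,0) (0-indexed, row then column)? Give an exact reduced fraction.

Answer: 6971/1800

Derivation:
Step 1: cell (2,0) = 5
Step 2: cell (2,0) = 233/60
Step 3: cell (2,0) = 6971/1800
Full grid after step 3:
  425/144 6011/2400 16993/7200 5641/2160
  673/200 1243/400 17899/6000 12029/3600
  6971/1800 21323/6000 7771/2000 333/80
  8177/2160 28199/7200 1961/480 3329/720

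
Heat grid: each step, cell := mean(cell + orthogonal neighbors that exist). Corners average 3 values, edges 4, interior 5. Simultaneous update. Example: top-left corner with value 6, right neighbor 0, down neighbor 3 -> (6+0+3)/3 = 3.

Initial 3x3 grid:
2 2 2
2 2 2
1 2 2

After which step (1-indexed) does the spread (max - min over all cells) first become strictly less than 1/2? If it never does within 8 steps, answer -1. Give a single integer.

Answer: 1

Derivation:
Step 1: max=2, min=5/3, spread=1/3
  -> spread < 1/2 first at step 1
Step 2: max=2, min=31/18, spread=5/18
Step 3: max=2, min=391/216, spread=41/216
Step 4: max=709/360, min=23789/12960, spread=347/2592
Step 5: max=7043/3600, min=1448263/777600, spread=2921/31104
Step 6: max=838517/432000, min=87483461/46656000, spread=24611/373248
Step 7: max=18783259/9720000, min=5279997967/2799360000, spread=207329/4478976
Step 8: max=997998401/518400000, min=317893247549/167961600000, spread=1746635/53747712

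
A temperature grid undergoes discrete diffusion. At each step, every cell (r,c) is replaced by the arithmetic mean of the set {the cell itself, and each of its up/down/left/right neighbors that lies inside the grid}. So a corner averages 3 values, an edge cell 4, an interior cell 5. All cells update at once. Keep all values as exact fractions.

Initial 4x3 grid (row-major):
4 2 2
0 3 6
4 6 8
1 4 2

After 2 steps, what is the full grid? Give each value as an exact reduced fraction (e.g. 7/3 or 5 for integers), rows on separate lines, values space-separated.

Answer: 5/2 689/240 65/18
109/40 373/100 1019/240
27/8 199/50 239/48
3 191/48 161/36

Derivation:
After step 1:
  2 11/4 10/3
  11/4 17/5 19/4
  11/4 5 11/2
  3 13/4 14/3
After step 2:
  5/2 689/240 65/18
  109/40 373/100 1019/240
  27/8 199/50 239/48
  3 191/48 161/36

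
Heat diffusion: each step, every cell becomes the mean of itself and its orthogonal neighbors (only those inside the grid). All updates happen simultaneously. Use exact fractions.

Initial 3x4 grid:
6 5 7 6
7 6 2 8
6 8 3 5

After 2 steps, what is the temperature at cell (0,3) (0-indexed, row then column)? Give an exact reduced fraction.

Answer: 23/4

Derivation:
Step 1: cell (0,3) = 7
Step 2: cell (0,3) = 23/4
Full grid after step 2:
  73/12 113/20 29/5 23/4
  497/80 144/25 511/100 1367/240
  19/3 457/80 1247/240 181/36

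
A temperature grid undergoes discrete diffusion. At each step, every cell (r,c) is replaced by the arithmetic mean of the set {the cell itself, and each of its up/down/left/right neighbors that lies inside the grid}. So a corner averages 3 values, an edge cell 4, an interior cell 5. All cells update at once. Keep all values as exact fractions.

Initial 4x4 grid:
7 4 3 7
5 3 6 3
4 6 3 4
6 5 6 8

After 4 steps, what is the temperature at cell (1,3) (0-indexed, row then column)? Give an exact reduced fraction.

Answer: 499489/108000

Derivation:
Step 1: cell (1,3) = 5
Step 2: cell (1,3) = 523/120
Step 3: cell (1,3) = 17047/3600
Step 4: cell (1,3) = 499489/108000
Full grid after step 4:
  306251/64800 203809/43200 979013/216000 299429/64800
  52477/10800 837713/180000 169843/36000 499489/108000
  88267/18000 297763/60000 290077/60000 179147/36000
  22141/4320 364223/72000 372959/72000 110351/21600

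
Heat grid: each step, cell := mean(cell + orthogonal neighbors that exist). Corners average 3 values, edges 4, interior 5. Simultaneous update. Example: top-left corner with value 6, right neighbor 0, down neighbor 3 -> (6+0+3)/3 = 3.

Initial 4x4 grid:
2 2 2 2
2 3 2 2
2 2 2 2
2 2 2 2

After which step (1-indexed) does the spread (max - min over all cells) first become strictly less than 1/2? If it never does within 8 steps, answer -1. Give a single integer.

Step 1: max=9/4, min=2, spread=1/4
  -> spread < 1/2 first at step 1
Step 2: max=111/50, min=2, spread=11/50
Step 3: max=5167/2400, min=2, spread=367/2400
Step 4: max=23171/10800, min=1213/600, spread=1337/10800
Step 5: max=689669/324000, min=36469/18000, spread=33227/324000
Step 6: max=20654327/9720000, min=220049/108000, spread=849917/9720000
Step 7: max=616914347/291600000, min=3308533/1620000, spread=21378407/291600000
Step 8: max=18462462371/8748000000, min=995688343/486000000, spread=540072197/8748000000

Answer: 1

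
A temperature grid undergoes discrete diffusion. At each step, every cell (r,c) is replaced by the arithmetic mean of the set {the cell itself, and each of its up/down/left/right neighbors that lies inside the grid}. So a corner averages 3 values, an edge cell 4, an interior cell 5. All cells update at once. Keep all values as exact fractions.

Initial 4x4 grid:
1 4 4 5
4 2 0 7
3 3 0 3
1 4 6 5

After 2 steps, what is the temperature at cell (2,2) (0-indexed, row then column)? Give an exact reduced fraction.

Answer: 149/50

Derivation:
Step 1: cell (2,2) = 12/5
Step 2: cell (2,2) = 149/50
Full grid after step 2:
  11/4 29/10 209/60 37/9
  217/80 257/100 73/25 463/120
  619/240 273/100 149/50 437/120
  107/36 739/240 859/240 73/18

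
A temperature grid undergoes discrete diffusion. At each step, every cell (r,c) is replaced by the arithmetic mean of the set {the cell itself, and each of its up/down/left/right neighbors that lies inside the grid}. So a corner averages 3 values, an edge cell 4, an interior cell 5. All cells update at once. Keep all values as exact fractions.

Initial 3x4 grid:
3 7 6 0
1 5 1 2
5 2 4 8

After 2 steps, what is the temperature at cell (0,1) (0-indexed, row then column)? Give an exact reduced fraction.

Answer: 937/240

Derivation:
Step 1: cell (0,1) = 21/4
Step 2: cell (0,1) = 937/240
Full grid after step 2:
  149/36 937/240 901/240 107/36
  391/120 391/100 84/25 821/240
  61/18 817/240 961/240 67/18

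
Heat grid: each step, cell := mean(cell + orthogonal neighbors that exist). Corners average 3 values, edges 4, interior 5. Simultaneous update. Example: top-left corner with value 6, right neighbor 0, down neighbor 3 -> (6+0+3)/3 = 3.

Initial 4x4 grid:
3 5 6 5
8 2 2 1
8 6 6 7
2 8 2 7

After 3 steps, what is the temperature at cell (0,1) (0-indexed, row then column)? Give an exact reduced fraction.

Answer: 3257/720

Derivation:
Step 1: cell (0,1) = 4
Step 2: cell (0,1) = 553/120
Step 3: cell (0,1) = 3257/720
Full grid after step 3:
  10631/2160 3257/720 5051/1200 1459/360
  7423/1440 28637/6000 4379/1000 2563/600
  13049/2400 5233/1000 28907/6000 347/72
  45/8 12749/2400 7579/1440 10961/2160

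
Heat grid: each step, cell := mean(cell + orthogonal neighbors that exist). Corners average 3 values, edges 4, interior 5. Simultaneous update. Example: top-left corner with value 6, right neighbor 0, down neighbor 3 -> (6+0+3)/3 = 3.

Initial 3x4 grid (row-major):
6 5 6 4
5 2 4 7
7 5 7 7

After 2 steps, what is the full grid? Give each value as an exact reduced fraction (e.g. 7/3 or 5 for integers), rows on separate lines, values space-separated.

Answer: 181/36 571/120 611/120 191/36
101/20 122/25 127/25 701/120
191/36 313/60 29/5 73/12

Derivation:
After step 1:
  16/3 19/4 19/4 17/3
  5 21/5 26/5 11/2
  17/3 21/4 23/4 7
After step 2:
  181/36 571/120 611/120 191/36
  101/20 122/25 127/25 701/120
  191/36 313/60 29/5 73/12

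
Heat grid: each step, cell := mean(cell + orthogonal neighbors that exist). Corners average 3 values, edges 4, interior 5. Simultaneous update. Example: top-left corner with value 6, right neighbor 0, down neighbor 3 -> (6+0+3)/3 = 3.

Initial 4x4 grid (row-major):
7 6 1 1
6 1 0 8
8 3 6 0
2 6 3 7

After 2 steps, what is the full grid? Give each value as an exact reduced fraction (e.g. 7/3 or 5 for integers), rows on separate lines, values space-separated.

After step 1:
  19/3 15/4 2 10/3
  11/2 16/5 16/5 9/4
  19/4 24/5 12/5 21/4
  16/3 7/2 11/2 10/3
After step 2:
  187/36 917/240 737/240 91/36
  1187/240 409/100 261/100 421/120
  1223/240 373/100 423/100 397/120
  163/36 287/60 221/60 169/36

Answer: 187/36 917/240 737/240 91/36
1187/240 409/100 261/100 421/120
1223/240 373/100 423/100 397/120
163/36 287/60 221/60 169/36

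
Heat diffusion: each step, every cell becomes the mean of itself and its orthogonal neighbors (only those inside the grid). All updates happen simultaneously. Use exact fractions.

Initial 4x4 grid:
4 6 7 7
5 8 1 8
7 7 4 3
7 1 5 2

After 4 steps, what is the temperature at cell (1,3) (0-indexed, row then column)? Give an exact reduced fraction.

Step 1: cell (1,3) = 19/4
Step 2: cell (1,3) = 329/60
Step 3: cell (1,3) = 1831/360
Step 4: cell (1,3) = 278321/54000
Full grid after step 4:
  10289/1800 201997/36000 607507/108000 35567/6480
  22373/4000 82331/15000 467893/90000 278321/54000
  21713/4000 152803/30000 105847/22500 240467/54000
  18751/3600 86981/18000 232757/54000 1661/405

Answer: 278321/54000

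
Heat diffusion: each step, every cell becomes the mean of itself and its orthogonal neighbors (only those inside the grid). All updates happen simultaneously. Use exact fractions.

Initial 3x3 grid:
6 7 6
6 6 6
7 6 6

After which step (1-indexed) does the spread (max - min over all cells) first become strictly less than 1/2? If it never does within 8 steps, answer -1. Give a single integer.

Answer: 1

Derivation:
Step 1: max=19/3, min=6, spread=1/3
  -> spread < 1/2 first at step 1
Step 2: max=1507/240, min=73/12, spread=47/240
Step 3: max=6781/1080, min=491/80, spread=61/432
Step 4: max=405437/64800, min=266033/43200, spread=511/5184
Step 5: max=24287089/3888000, min=16011851/2592000, spread=4309/62208
Step 6: max=1454663633/233280000, min=320738099/51840000, spread=36295/746496
Step 7: max=87189843901/13996800000, min=57808049059/9331200000, spread=305773/8957952
Step 8: max=5226945511397/839808000000, min=3471213929473/559872000000, spread=2575951/107495424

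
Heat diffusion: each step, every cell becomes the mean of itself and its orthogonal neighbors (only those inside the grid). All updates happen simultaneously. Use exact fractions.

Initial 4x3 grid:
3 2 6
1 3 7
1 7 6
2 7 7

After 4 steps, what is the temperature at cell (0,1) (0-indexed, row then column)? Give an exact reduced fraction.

Answer: 548609/144000

Derivation:
Step 1: cell (0,1) = 7/2
Step 2: cell (0,1) = 29/8
Step 3: cell (0,1) = 8851/2400
Step 4: cell (0,1) = 548609/144000
Full grid after step 4:
  3887/1200 548609/144000 47483/10800
  247937/72000 245251/60000 345437/72000
  835391/216000 552877/120000 1134391/216000
  554551/129600 1411283/288000 712751/129600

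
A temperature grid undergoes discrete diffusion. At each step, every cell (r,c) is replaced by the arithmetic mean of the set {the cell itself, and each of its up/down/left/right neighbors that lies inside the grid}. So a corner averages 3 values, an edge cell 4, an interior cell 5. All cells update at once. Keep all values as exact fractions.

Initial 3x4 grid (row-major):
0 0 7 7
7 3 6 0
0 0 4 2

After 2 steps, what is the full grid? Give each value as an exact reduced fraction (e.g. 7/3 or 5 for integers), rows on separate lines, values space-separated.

Answer: 22/9 391/120 97/24 161/36
311/120 279/100 379/100 173/48
79/36 617/240 43/16 35/12

Derivation:
After step 1:
  7/3 5/2 5 14/3
  5/2 16/5 4 15/4
  7/3 7/4 3 2
After step 2:
  22/9 391/120 97/24 161/36
  311/120 279/100 379/100 173/48
  79/36 617/240 43/16 35/12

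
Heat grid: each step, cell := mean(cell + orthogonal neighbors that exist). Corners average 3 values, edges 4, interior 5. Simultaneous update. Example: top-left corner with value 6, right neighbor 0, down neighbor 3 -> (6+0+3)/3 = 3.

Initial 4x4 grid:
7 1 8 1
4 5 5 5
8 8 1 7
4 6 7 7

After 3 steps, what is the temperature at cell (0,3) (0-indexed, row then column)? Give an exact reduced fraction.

Step 1: cell (0,3) = 14/3
Step 2: cell (0,3) = 155/36
Step 3: cell (0,3) = 4919/1080
Full grid after step 3:
  439/90 387/80 647/144 4919/1080
  1283/240 1253/250 2941/600 173/36
  6823/1200 5557/1000 1353/250 319/60
  2131/360 881/150 57/10 173/30

Answer: 4919/1080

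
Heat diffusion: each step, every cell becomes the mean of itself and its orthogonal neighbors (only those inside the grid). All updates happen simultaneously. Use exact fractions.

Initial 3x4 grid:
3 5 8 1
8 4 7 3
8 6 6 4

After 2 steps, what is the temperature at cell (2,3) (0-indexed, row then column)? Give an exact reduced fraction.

Step 1: cell (2,3) = 13/3
Step 2: cell (2,3) = 83/18
Full grid after step 2:
  193/36 259/48 397/80 13/3
  293/48 567/100 527/100 1061/240
  229/36 301/48 1301/240 83/18

Answer: 83/18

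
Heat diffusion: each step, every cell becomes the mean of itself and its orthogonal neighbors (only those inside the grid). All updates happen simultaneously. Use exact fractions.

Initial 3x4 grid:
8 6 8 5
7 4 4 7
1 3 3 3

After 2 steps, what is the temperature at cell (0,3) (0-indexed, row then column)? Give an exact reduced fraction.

Answer: 103/18

Derivation:
Step 1: cell (0,3) = 20/3
Step 2: cell (0,3) = 103/18
Full grid after step 2:
  37/6 481/80 1447/240 103/18
  307/60 97/20 19/4 419/80
  137/36 217/60 233/60 37/9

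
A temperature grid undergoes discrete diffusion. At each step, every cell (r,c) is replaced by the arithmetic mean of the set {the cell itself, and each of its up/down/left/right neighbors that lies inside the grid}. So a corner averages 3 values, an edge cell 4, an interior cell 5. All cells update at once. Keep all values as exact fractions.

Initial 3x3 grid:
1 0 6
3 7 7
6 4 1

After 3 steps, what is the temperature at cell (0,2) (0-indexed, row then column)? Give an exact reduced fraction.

Step 1: cell (0,2) = 13/3
Step 2: cell (0,2) = 157/36
Step 3: cell (0,2) = 8747/2160
Full grid after step 3:
  7127/2160 27127/7200 8747/2160
  54929/14400 3983/1000 63829/14400
  8747/2160 31577/7200 1063/240

Answer: 8747/2160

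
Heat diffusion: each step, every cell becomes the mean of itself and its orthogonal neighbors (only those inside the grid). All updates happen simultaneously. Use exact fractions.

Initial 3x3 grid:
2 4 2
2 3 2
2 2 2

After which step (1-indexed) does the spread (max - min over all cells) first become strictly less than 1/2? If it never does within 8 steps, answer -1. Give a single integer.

Answer: 3

Derivation:
Step 1: max=11/4, min=2, spread=3/4
Step 2: max=641/240, min=13/6, spread=121/240
Step 3: max=36727/14400, min=10759/4800, spread=89/288
  -> spread < 1/2 first at step 3
Step 4: max=2167169/864000, min=659473/288000, spread=755/3456
Step 5: max=128027143/51840000, min=13342877/5760000, spread=6353/41472
Step 6: max=7615843121/3110400000, min=2427091457/1036800000, spread=53531/497664
Step 7: max=453761814487/186624000000, min=146556511079/62208000000, spread=450953/5971968
Step 8: max=27104483147489/11197440000000, min=981884543657/414720000000, spread=3799043/71663616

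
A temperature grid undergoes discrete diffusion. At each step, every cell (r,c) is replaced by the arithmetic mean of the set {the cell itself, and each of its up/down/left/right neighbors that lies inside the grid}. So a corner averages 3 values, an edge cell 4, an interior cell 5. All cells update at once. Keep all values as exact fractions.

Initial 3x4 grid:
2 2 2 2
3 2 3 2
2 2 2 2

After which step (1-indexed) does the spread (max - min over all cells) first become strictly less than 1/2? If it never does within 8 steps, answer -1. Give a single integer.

Step 1: max=12/5, min=2, spread=2/5
  -> spread < 1/2 first at step 1
Step 2: max=559/240, min=169/80, spread=13/60
Step 3: max=2437/1080, min=767/360, spread=17/135
Step 4: max=1941223/864000, min=618881/288000, spread=4229/43200
Step 5: max=17336693/7776000, min=5602771/2592000, spread=26419/388800
Step 6: max=6918552223/3110400000, min=2247160841/1036800000, spread=1770697/31104000
Step 7: max=62061500393/27993600000, min=20289061231/9331200000, spread=11943167/279936000
Step 8: max=24792453278263/11197440000000, min=8126493695921/3732480000000, spread=825944381/22394880000

Answer: 1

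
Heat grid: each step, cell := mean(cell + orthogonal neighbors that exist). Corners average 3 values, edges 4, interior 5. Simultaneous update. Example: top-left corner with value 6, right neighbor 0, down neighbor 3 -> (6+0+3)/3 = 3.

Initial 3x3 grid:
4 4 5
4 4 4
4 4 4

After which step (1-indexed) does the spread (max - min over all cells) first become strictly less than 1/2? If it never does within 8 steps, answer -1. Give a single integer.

Step 1: max=13/3, min=4, spread=1/3
  -> spread < 1/2 first at step 1
Step 2: max=77/18, min=4, spread=5/18
Step 3: max=905/216, min=4, spread=41/216
Step 4: max=53971/12960, min=1451/360, spread=347/2592
Step 5: max=3217337/777600, min=14557/3600, spread=2921/31104
Step 6: max=192452539/46656000, min=1753483/432000, spread=24611/373248
Step 7: max=11516162033/2799360000, min=39536741/9720000, spread=207329/4478976
Step 8: max=689876352451/167961600000, min=2112401599/518400000, spread=1746635/53747712

Answer: 1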